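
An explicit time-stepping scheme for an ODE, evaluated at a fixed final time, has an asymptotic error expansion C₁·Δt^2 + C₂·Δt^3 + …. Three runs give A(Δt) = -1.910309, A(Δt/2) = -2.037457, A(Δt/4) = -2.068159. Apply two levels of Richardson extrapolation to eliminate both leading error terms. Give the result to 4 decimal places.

-2.0782

First eliminate the Δt^2 term (factor 2^2 = 4):
  B₁ = (4·(-2.037457) − (-1.910309))/3 = -2.079840
  B₂ = (4·(-2.068159) − (-2.037457))/3 = -2.078393
Then eliminate the Δt^3 term (factor 2^3 = 8):
  (8·(-2.078393) − (-2.079840))/7 = -2.078186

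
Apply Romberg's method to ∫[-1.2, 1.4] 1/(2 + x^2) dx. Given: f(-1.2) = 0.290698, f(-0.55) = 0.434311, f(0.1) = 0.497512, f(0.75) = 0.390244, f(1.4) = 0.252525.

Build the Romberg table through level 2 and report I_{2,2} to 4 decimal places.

I_{0,0} (trapezoid, 1 panel, h=2.6000): 0.706190
I_{1,0} (trapezoid, 2 panels, h=1.3000): 0.999861
I_{2,0} (trapezoid, 4 panels, h=0.6500): 1.035891
I_{1,1} = 0.999861 + (0.999861 − 0.706190)/3 = 1.097751
I_{2,1} = 1.035891 + (1.035891 − 0.999861)/3 = 1.047901
I_{2,2} = 1.047901 + (1.047901 − 1.097751)/15 = 1.044578

1.0446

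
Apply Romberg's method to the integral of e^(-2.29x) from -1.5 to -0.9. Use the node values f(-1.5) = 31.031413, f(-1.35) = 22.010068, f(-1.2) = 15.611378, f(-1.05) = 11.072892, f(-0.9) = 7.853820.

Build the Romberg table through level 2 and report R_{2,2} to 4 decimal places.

10.1213

R_{0,0} (trapezoid, 1 panel, h=0.6000): 11.665570
R_{1,0} (trapezoid, 2 panels, h=0.3000): 10.516198
R_{2,0} (trapezoid, 4 panels, h=0.1500): 10.220543
R_{1,1} = 10.516198 + (10.516198 − 11.665570)/3 = 10.133074
R_{2,1} = 10.220543 + (10.220543 − 10.516198)/3 = 10.121991
R_{2,2} = 10.121991 + (10.121991 − 10.133074)/15 = 10.121252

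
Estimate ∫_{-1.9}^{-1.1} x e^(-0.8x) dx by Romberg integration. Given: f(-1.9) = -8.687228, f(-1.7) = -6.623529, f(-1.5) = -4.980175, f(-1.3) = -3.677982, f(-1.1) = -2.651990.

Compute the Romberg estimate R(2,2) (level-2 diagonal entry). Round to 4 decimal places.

-4.1670

R(0,0) (trapezoid, 1 panel, h=0.8000): -4.535687
R(1,0) (trapezoid, 2 panels, h=0.4000): -4.259914
R(2,0) (trapezoid, 4 panels, h=0.2000): -4.190259
R(1,1) = -4.259914 + (-4.259914 − (-4.535687))/3 = -4.167990
R(2,1) = -4.190259 + (-4.190259 − (-4.259914))/3 = -4.167041
R(2,2) = -4.167041 + (-4.167041 − (-4.167990))/15 = -4.166978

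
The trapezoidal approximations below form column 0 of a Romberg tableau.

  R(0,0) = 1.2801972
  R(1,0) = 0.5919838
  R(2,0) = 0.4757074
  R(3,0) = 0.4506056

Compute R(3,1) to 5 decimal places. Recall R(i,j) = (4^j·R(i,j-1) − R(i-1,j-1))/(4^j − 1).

0.44224

Richardson extrapolation on the trapezoidal column (denominator 4−1=3):
R(3,1) = 0.4506056 + (0.4506056 − 0.4757074)/3 = 0.4422383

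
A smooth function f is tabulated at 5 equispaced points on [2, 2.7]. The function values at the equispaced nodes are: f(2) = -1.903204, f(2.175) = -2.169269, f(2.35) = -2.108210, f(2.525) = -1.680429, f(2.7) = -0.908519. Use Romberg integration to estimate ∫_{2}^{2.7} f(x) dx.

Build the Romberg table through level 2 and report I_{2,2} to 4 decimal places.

I_{0,0} (trapezoid, 1 panel, h=0.7000): -0.984103
I_{1,0} (trapezoid, 2 panels, h=0.3500): -1.229925
I_{2,0} (trapezoid, 4 panels, h=0.1750): -1.288660
I_{1,1} = -1.229925 + (-1.229925 − (-0.984103))/3 = -1.311866
I_{2,1} = -1.288660 + (-1.288660 − (-1.229925))/3 = -1.308238
I_{2,2} = -1.308238 + (-1.308238 − (-1.311866))/15 = -1.307996

-1.3080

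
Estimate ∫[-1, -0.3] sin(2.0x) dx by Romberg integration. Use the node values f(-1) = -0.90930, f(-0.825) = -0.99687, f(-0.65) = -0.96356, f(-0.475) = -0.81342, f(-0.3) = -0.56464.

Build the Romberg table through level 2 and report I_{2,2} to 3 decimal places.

-0.621

I_{0,0} (trapezoid, 1 panel, h=0.7000): -0.51588
I_{1,0} (trapezoid, 2 panels, h=0.3500): -0.59519
I_{2,0} (trapezoid, 4 panels, h=0.1750): -0.61439
I_{1,1} = -0.59519 + (-0.59519 − (-0.51588))/3 = -0.62163
I_{2,1} = -0.61439 + (-0.61439 − (-0.59519))/3 = -0.62079
I_{2,2} = -0.62079 + (-0.62079 − (-0.62163))/15 = -0.62073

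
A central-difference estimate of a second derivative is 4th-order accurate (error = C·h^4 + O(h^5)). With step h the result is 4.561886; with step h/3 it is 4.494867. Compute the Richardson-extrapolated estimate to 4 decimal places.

4.4940

Extrapolated value = (81·A(h/3) − A(h)) / (81 − 1)
= (81·4.494867 − 4.561886) / 80
= 359.522341 / 80 = 4.494029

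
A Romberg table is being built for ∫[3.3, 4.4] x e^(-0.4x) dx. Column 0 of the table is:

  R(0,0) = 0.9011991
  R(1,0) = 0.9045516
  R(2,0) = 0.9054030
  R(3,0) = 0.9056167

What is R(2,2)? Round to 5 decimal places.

0.90569

Richardson extrapolation on the trapezoidal column (denominator 4−1=3):
R(1,1) = 0.9045516 + (0.9045516 − 0.9011991)/3 = 0.9056691
R(2,1) = 0.9054030 + (0.9054030 − 0.9045516)/3 = 0.9056868
R(2,2) = 0.9056868 + (0.9056868 − 0.9056691)/15 = 0.9056880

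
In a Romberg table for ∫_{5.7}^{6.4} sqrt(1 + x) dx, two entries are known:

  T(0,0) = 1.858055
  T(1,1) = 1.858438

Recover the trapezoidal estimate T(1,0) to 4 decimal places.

1.8583

From T(1,1) = (4·T(1,0) − T(0,0))/3, solve for T(1,0):
4·T(1,0) = 3·1.858438 + 1.858055 = 7.433369
T(1,0) = 1.858342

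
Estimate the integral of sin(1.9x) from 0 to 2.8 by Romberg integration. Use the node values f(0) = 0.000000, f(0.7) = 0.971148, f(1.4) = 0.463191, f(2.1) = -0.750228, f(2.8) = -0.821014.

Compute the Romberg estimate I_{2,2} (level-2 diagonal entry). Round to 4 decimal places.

I_{0,0} (trapezoid, 1 panel, h=2.8000): -1.149420
I_{1,0} (trapezoid, 2 panels, h=1.4000): 0.073758
I_{2,0} (trapezoid, 4 panels, h=0.7000): 0.191523
I_{1,1} = 0.073758 + (0.073758 − (-1.149420))/3 = 0.481484
I_{2,1} = 0.191523 + (0.191523 − 0.073758)/3 = 0.230778
I_{2,2} = 0.230778 + (0.230778 − 0.481484)/15 = 0.214064

0.2141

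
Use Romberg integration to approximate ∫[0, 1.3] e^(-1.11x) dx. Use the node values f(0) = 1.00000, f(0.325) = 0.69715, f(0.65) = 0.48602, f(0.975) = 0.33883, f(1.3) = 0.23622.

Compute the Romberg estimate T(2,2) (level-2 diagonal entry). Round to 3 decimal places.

T(0,0) (trapezoid, 1 panel, h=1.3000): 0.80354
T(1,0) (trapezoid, 2 panels, h=0.6500): 0.71768
T(2,0) (trapezoid, 4 panels, h=0.3250): 0.69554
T(1,1) = 0.71768 + (0.71768 − 0.80354)/3 = 0.68906
T(2,1) = 0.69554 + (0.69554 − 0.71768)/3 = 0.68816
T(2,2) = 0.68816 + (0.68816 − 0.68906)/15 = 0.68810

0.688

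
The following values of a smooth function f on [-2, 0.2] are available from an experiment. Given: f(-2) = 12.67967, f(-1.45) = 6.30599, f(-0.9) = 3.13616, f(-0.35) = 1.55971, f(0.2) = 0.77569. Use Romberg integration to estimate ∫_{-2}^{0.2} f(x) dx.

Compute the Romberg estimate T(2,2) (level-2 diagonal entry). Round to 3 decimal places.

9.375

T(0,0) (trapezoid, 1 panel, h=2.2000): 14.80090
T(1,0) (trapezoid, 2 panels, h=1.1000): 10.85022
T(2,0) (trapezoid, 4 panels, h=0.5500): 9.75125
T(1,1) = 10.85022 + (10.85022 − 14.80090)/3 = 9.53333
T(2,1) = 9.75125 + (9.75125 − 10.85022)/3 = 9.38493
T(2,2) = 9.38493 + (9.38493 − 9.53333)/15 = 9.37504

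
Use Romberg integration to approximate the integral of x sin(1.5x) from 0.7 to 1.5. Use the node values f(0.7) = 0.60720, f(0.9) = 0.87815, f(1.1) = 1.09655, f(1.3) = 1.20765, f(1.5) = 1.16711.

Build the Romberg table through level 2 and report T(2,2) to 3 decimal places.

0.821

T(0,0) (trapezoid, 1 panel, h=0.8000): 0.70972
T(1,0) (trapezoid, 2 panels, h=0.4000): 0.79348
T(2,0) (trapezoid, 4 panels, h=0.2000): 0.81390
T(1,1) = 0.79348 + (0.79348 − 0.70972)/3 = 0.82140
T(2,1) = 0.81390 + (0.81390 − 0.79348)/3 = 0.82071
T(2,2) = 0.82071 + (0.82071 − 0.82140)/15 = 0.82066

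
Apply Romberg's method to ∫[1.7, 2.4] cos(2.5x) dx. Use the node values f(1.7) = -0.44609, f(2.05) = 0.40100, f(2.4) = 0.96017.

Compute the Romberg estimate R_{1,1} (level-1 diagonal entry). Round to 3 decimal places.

0.247

R_{0,0} (trapezoid, 1 panel, h=0.7000): 0.17993
R_{1,0} (trapezoid, 2 panels, h=0.3500): 0.23031
R_{1,1} = 0.23031 + (0.23031 − 0.17993)/3 = 0.24710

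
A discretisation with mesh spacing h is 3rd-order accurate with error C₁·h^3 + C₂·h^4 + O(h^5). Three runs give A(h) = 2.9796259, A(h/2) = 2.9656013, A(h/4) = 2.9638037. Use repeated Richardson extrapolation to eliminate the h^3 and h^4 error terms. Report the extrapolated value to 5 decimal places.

First eliminate the h^3 term (factor 2^3 = 8):
  B₁ = (8·2.9656013 − 2.9796259)/7 = 2.9635978
  B₂ = (8·2.9638037 − 2.9656013)/7 = 2.9635469
Then eliminate the h^4 term (factor 2^4 = 16):
  (16·2.9635469 − 2.9635978)/15 = 2.9635435

2.96354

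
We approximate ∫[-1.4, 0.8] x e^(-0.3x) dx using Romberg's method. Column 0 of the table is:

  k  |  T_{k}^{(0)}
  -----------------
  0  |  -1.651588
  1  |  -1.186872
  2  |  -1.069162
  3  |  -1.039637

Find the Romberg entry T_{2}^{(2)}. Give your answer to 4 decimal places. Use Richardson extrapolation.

Richardson extrapolation on the trapezoidal column (denominator 4−1=3):
T_{1}^{(1)} = (4·(-1.186872) − (-1.651588)) / 3 = -1.031967
T_{2}^{(1)} = -1.069162 + (-1.069162 − (-1.186872))/3 = -1.029925
T_{2}^{(2)} = -1.029925 + (-1.029925 − (-1.031967))/15 = -1.029789

-1.0298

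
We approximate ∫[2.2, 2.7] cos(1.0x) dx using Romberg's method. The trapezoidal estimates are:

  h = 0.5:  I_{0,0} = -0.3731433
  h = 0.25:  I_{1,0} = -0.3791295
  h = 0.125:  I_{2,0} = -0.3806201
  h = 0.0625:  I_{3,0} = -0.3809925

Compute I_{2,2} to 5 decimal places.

I_{1,1} = -0.3791295 + (-0.3791295 − (-0.3731433))/3 = -0.3811249
I_{2,1} = -0.3806201 + (-0.3806201 − (-0.3791295))/3 = -0.3811170
I_{2,2} = -0.3811170 + (-0.3811170 − (-0.3811249))/15 = -0.3811165

-0.38112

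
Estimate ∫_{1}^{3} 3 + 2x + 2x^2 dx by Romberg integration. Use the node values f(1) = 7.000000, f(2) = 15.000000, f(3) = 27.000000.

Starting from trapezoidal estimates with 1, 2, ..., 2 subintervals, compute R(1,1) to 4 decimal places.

31.3333

R(0,0) (trapezoid, 1 panel, h=2.0000): 34.000000
R(1,0) (trapezoid, 2 panels, h=1.0000): 32.000000
R(1,1) = 32.000000 + (32.000000 − 34.000000)/3 = 31.333333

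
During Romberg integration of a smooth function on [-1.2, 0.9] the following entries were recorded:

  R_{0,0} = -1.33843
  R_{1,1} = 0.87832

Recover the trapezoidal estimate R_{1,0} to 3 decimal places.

0.324

From R_{1,1} = (4·R_{1,0} − R_{0,0})/3, solve for R_{1,0}:
4·R_{1,0} = 3·0.87832 + (-1.33843) = 1.29653
R_{1,0} = 0.32413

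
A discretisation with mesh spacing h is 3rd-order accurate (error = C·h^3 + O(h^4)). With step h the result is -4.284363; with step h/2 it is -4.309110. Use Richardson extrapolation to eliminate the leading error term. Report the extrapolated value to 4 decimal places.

Extrapolated value = (8·A(h/2) − A(h)) / (8 − 1)
= (8·(-4.309110) − (-4.284363)) / 7
= -30.188517 / 7 = -4.312645

-4.3126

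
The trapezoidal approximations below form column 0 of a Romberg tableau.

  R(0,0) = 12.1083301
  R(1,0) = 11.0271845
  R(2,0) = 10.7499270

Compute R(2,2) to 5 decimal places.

Richardson extrapolation on the trapezoidal column (denominator 4−1=3):
R(1,1) = 11.0271845 + (11.0271845 − 12.1083301)/3 = 10.6668026
R(2,1) = (4·10.7499270 − 11.0271845) / 3 = 10.6575078
R(2,2) = (16·10.6575078 − 10.6668026) / 15 = 10.6568881

10.65689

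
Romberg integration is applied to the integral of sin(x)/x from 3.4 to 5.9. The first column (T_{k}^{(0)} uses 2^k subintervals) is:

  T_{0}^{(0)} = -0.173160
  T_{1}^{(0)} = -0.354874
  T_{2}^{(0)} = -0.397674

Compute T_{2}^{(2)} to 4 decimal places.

T_{1}^{(1)} = (4·(-0.354874) − (-0.173160)) / 3 = -0.415445
T_{2}^{(1)} = -0.397674 + (-0.397674 − (-0.354874))/3 = -0.411941
T_{2}^{(2)} = (16·(-0.411941) − (-0.415445)) / 15 = -0.411707

-0.4117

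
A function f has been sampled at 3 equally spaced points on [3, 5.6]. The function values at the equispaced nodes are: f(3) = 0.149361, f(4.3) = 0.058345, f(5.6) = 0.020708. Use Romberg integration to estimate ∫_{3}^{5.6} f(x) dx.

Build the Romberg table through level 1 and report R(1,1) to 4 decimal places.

R(0,0) (trapezoid, 1 panel, h=2.6000): 0.221090
R(1,0) (trapezoid, 2 panels, h=1.3000): 0.186393
R(1,1) = 0.186393 + (0.186393 − 0.221090)/3 = 0.174827

0.1748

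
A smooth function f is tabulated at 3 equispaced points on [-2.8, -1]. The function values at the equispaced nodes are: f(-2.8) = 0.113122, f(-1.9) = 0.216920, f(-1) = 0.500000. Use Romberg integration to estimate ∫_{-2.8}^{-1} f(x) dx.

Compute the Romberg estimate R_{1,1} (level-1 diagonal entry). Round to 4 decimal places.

R_{0,0} (trapezoid, 1 panel, h=1.8000): 0.551810
R_{1,0} (trapezoid, 2 panels, h=0.9000): 0.471133
R_{1,1} = 0.471133 + (0.471133 − 0.551810)/3 = 0.444241

0.4442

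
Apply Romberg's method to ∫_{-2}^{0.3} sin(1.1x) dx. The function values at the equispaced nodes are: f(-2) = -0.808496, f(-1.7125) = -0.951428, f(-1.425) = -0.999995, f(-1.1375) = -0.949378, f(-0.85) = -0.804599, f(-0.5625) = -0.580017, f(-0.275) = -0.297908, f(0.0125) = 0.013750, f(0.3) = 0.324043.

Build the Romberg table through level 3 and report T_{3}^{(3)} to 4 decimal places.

-1.3950

T_{0}^{(0)} (trapezoid, 1 panel, h=2.3000): -0.557121
T_{1}^{(0)} (trapezoid, 2 panels, h=1.1500): -1.203849
T_{2}^{(0)} (trapezoid, 4 panels, h=0.5750): -1.348219
T_{3}^{(0)} (trapezoid, 8 panels, h=0.2875): -1.383393
T_{1}^{(1)} = -1.203849 + (-1.203849 − (-0.557121))/3 = -1.419425
T_{2}^{(1)} = -1.348219 + (-1.348219 − (-1.203849))/3 = -1.396342
T_{3}^{(1)} = -1.383393 + (-1.383393 − (-1.348219))/3 = -1.395118
T_{2}^{(2)} = -1.396342 + (-1.396342 − (-1.419425))/15 = -1.394803
T_{3}^{(2)} = -1.395118 + (-1.395118 − (-1.396342))/15 = -1.395036
T_{3}^{(3)} = -1.395036 + (-1.395036 − (-1.394803))/63 = -1.395040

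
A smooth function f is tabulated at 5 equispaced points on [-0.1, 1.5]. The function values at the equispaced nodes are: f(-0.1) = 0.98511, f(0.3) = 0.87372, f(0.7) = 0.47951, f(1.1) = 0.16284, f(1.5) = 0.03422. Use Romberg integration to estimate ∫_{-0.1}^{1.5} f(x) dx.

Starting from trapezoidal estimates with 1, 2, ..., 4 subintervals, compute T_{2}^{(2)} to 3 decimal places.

T_{0}^{(0)} (trapezoid, 1 panel, h=1.6000): 0.81546
T_{1}^{(0)} (trapezoid, 2 panels, h=0.8000): 0.79134
T_{2}^{(0)} (trapezoid, 4 panels, h=0.4000): 0.81029
T_{1}^{(1)} = 0.79134 + (0.79134 − 0.81546)/3 = 0.78330
T_{2}^{(1)} = 0.81029 + (0.81029 − 0.79134)/3 = 0.81661
T_{2}^{(2)} = 0.81661 + (0.81661 − 0.78330)/15 = 0.81883

0.819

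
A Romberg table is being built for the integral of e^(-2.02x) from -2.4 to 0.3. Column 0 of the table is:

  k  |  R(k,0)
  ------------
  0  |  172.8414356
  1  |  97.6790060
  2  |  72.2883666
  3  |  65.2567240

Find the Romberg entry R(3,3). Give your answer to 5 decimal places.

R(1,1) = (4·97.6790060 − 172.8414356) / 3 = 72.6248628
R(2,1) = (4·72.2883666 − 97.6790060) / 3 = 63.8248201
R(3,1) = (4·65.2567240 − 72.2883666) / 3 = 62.9128431
R(2,2) = (16·63.8248201 − 72.6248628) / 15 = 63.2381506
R(3,2) = 62.9128431 + (62.9128431 − 63.8248201)/15 = 62.8520446
R(3,3) = (64·62.8520446 − 63.2381506) / 63 = 62.8459159

62.84592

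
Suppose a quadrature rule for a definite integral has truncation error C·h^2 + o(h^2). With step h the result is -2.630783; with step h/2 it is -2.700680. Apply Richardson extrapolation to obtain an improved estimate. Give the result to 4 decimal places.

-2.7240

The leading error scales as h^2; refining by a factor of 2 reduces it by 2^2 = 4.
Extrapolated value = (4·A(h/2) − A(h)) / (4 − 1)
= (4·(-2.700680) − (-2.630783)) / 3
= -8.171937 / 3 = -2.723979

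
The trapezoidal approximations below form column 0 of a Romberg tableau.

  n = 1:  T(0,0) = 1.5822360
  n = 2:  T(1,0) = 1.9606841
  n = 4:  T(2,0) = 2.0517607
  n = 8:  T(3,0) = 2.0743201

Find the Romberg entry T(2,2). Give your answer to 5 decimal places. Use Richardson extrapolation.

Richardson extrapolation on the trapezoidal column (denominator 4−1=3):
T(1,1) = 1.9606841 + (1.9606841 − 1.5822360)/3 = 2.0868335
T(2,1) = 2.0517607 + (2.0517607 − 1.9606841)/3 = 2.0821196
T(2,2) = 2.0821196 + (2.0821196 − 2.0868335)/15 = 2.0818053
(Column j=1 coincides with Simpson's rule on the same nodes.)

2.08181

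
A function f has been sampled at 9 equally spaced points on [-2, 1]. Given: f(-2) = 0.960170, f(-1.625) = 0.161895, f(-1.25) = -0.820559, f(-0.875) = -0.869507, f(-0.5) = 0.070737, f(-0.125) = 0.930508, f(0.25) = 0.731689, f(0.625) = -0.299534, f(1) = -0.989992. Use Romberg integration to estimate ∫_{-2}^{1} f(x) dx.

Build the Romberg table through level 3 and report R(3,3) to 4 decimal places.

R(0,0) (trapezoid, 1 panel, h=3.0000): -0.044733
R(1,0) (trapezoid, 2 panels, h=1.5000): 0.083739
R(2,0) (trapezoid, 4 panels, h=0.7500): -0.024783
R(3,0) (trapezoid, 8 panels, h=0.3750): -0.041131
R(1,1) = 0.083739 + (0.083739 − (-0.044733))/3 = 0.126563
R(2,1) = -0.024783 + (-0.024783 − 0.083739)/3 = -0.060957
R(3,1) = -0.041131 + (-0.041131 − (-0.024783))/3 = -0.046580
R(2,2) = -0.060957 + (-0.060957 − 0.126563)/15 = -0.073458
R(3,2) = -0.046580 + (-0.046580 − (-0.060957))/15 = -0.045622
R(3,3) = -0.045622 + (-0.045622 − (-0.073458))/63 = -0.045180

-0.0452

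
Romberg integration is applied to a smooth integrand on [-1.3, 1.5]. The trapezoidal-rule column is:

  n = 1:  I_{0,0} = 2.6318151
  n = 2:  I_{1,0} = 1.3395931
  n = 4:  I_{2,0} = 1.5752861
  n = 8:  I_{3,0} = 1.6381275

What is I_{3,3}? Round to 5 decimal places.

I_{1,1} = (4·1.3395931 − 2.6318151) / 3 = 0.9088524
I_{2,1} = (4·1.5752861 − 1.3395931) / 3 = 1.6538504
I_{3,1} = 1.6381275 + (1.6381275 − 1.5752861)/3 = 1.6590746
I_{2,2} = 1.6538504 + (1.6538504 − 0.9088524)/15 = 1.7035169
I_{3,2} = 1.6590746 + (1.6590746 − 1.6538504)/15 = 1.6594229
I_{3,3} = 1.6594229 + (1.6594229 − 1.7035169)/63 = 1.6587230

1.65872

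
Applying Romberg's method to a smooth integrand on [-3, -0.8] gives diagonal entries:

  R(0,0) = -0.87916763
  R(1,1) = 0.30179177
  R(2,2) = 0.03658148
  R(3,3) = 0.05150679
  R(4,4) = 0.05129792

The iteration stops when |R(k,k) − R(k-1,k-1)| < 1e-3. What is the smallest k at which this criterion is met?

k = 4

|R(1,1) − R(0,0)| = 1.18095940 ≥ 1e-3
|R(2,2) − R(1,1)| = 0.26521029 ≥ 1e-3
|R(3,3) − R(2,2)| = 0.01492531 ≥ 1e-3
|R(4,4) − R(3,3)| = 0.00020887 < 1e-3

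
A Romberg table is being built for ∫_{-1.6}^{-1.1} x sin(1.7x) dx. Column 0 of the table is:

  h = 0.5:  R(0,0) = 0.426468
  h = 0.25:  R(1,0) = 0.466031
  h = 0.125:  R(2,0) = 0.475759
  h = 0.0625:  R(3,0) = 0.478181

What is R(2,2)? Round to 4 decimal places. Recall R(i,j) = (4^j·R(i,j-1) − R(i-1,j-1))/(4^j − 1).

R(1,1) = (4·0.466031 − 0.426468) / 3 = 0.479219
R(2,1) = 0.475759 + (0.475759 − 0.466031)/3 = 0.479002
R(2,2) = 0.479002 + (0.479002 − 0.479219)/15 = 0.478988

0.4790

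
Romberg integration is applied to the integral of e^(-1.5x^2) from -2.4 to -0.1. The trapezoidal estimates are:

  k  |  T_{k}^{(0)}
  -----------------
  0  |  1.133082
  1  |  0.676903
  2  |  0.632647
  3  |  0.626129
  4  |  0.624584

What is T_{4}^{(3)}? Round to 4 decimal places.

T_{2}^{(1)} = 0.632647 + (0.632647 − 0.676903)/3 = 0.617895
T_{3}^{(1)} = 0.626129 + (0.626129 − 0.632647)/3 = 0.623956
T_{4}^{(1)} = (4·0.624584 − 0.626129) / 3 = 0.624069
T_{3}^{(2)} = (16·0.623956 − 0.617895) / 15 = 0.624360
T_{4}^{(2)} = (16·0.624069 − 0.623956) / 15 = 0.624077
T_{4}^{(3)} = (64·0.624077 − 0.624360) / 63 = 0.624073

0.6241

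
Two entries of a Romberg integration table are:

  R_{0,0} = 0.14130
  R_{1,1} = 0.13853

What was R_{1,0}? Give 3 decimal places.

0.139

From R_{1,1} = (4·R_{1,0} − R_{0,0})/3, solve for R_{1,0}:
4·R_{1,0} = 3·0.13853 + 0.14130 = 0.55689
R_{1,0} = 0.13922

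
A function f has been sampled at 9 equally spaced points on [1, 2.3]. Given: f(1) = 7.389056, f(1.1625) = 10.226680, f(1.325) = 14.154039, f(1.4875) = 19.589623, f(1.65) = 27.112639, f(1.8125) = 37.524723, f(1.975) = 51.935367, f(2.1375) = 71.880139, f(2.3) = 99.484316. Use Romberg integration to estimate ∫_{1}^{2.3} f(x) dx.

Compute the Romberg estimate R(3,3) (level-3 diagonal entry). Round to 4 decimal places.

46.0476

R(0,0) (trapezoid, 1 panel, h=1.3000): 69.467692
R(1,0) (trapezoid, 2 panels, h=0.6500): 52.357061
R(2,0) (trapezoid, 4 panels, h=0.3250): 47.657588
R(3,0) (trapezoid, 8 panels, h=0.1625): 46.452233
R(1,1) = 52.357061 + (52.357061 − 69.467692)/3 = 46.653517
R(2,1) = 47.657588 + (47.657588 − 52.357061)/3 = 46.091097
R(3,1) = 46.452233 + (46.452233 − 47.657588)/3 = 46.050448
R(2,2) = 46.091097 + (46.091097 − 46.653517)/15 = 46.053602
R(3,2) = 46.050448 + (46.050448 − 46.091097)/15 = 46.047738
R(3,3) = 46.047738 + (46.047738 − 46.053602)/63 = 46.047645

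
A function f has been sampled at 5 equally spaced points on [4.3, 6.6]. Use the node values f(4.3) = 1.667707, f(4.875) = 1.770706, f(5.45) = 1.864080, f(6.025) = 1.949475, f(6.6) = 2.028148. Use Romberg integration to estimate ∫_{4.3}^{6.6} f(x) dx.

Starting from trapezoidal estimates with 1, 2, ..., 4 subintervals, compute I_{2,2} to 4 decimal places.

I_{0,0} (trapezoid, 1 panel, h=2.3000): 4.250233
I_{1,0} (trapezoid, 2 panels, h=1.1500): 4.268809
I_{2,0} (trapezoid, 4 panels, h=0.5750): 4.273508
I_{1,1} = 4.268809 + (4.268809 − 4.250233)/3 = 4.275001
I_{2,1} = 4.273508 + (4.273508 − 4.268809)/3 = 4.275074
I_{2,2} = 4.275074 + (4.275074 − 4.275001)/15 = 4.275079

4.2751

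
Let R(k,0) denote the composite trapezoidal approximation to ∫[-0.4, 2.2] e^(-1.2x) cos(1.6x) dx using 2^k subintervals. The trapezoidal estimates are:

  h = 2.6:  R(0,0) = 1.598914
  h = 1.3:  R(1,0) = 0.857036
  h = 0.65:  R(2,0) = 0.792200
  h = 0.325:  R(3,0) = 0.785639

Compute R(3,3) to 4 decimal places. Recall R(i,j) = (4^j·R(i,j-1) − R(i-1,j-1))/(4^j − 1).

R(1,1) = 0.857036 + (0.857036 − 1.598914)/3 = 0.609743
R(2,1) = 0.792200 + (0.792200 − 0.857036)/3 = 0.770588
R(3,1) = 0.785639 + (0.785639 − 0.792200)/3 = 0.783452
R(2,2) = (16·0.770588 − 0.609743) / 15 = 0.781311
R(3,2) = 0.783452 + (0.783452 − 0.770588)/15 = 0.784310
R(3,3) = 0.784310 + (0.784310 − 0.781311)/63 = 0.784358

0.7844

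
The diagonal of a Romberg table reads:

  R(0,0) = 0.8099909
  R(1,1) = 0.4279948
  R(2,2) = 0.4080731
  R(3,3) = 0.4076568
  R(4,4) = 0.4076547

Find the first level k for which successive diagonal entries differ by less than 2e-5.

k = 4

|R(1,1) − R(0,0)| = 0.3819961 ≥ 2e-5
|R(2,2) − R(1,1)| = 0.0199217 ≥ 2e-5
|R(3,3) − R(2,2)| = 0.0004163 ≥ 2e-5
|R(4,4) − R(3,3)| = 0.0000021 < 2e-5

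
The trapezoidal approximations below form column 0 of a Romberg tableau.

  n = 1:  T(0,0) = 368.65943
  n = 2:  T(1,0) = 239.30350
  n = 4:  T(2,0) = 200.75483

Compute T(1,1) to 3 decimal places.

T(1,1) = 239.30350 + (239.30350 − 368.65943)/3 = 196.18486

196.185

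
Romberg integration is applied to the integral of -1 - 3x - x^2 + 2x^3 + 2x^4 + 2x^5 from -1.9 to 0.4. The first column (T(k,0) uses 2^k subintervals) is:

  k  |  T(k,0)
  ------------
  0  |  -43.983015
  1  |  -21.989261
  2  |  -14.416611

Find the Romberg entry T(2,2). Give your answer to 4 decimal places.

-11.7080

Richardson extrapolation on the trapezoidal column (denominator 4−1=3):
T(1,1) = (4·(-21.989261) − (-43.983015)) / 3 = -14.658010
T(2,1) = (4·(-14.416611) − (-21.989261)) / 3 = -11.892394
T(2,2) = (16·(-11.892394) − (-14.658010)) / 15 = -11.708020
(Column j=1 coincides with Simpson's rule on the same nodes.)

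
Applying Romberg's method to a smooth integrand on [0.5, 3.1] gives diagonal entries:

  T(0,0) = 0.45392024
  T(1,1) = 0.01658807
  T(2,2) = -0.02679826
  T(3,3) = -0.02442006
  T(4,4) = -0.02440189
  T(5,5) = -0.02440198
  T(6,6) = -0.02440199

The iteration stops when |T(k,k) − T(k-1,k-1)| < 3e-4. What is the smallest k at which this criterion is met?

|T(1,1) − T(0,0)| = 0.43733217 ≥ 3e-4
|T(2,2) − T(1,1)| = 0.04338633 ≥ 3e-4
|T(3,3) − T(2,2)| = 0.00237820 ≥ 3e-4
|T(4,4) − T(3,3)| = 0.00001817 < 3e-4

k = 4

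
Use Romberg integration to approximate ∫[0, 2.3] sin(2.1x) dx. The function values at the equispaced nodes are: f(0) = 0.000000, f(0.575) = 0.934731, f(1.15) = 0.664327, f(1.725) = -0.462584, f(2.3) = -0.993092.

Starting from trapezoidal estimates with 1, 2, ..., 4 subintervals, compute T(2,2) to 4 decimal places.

T(0,0) (trapezoid, 1 panel, h=2.3000): -1.142056
T(1,0) (trapezoid, 2 panels, h=1.1500): 0.192948
T(2,0) (trapezoid, 4 panels, h=0.5750): 0.367959
T(1,1) = 0.192948 + (0.192948 − (-1.142056))/3 = 0.637949
T(2,1) = 0.367959 + (0.367959 − 0.192948)/3 = 0.426296
T(2,2) = 0.426296 + (0.426296 − 0.637949)/15 = 0.412186

0.4122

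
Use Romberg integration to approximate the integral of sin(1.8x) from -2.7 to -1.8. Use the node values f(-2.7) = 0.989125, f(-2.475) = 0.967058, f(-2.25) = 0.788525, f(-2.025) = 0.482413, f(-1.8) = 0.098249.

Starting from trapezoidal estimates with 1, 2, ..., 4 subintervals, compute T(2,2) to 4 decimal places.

T(0,0) (trapezoid, 1 panel, h=0.9000): 0.489318
T(1,0) (trapezoid, 2 panels, h=0.4500): 0.599495
T(2,0) (trapezoid, 4 panels, h=0.2250): 0.625879
T(1,1) = 0.599495 + (0.599495 − 0.489318)/3 = 0.636221
T(2,1) = 0.625879 + (0.625879 − 0.599495)/3 = 0.634674
T(2,2) = 0.634674 + (0.634674 − 0.636221)/15 = 0.634571

0.6346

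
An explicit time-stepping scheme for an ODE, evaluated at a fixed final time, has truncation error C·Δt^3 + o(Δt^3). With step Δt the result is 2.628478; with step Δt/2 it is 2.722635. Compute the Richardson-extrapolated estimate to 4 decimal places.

Extrapolated value = (8·A(Δt/2) − A(Δt)) / (8 − 1)
= (8·2.722635 − 2.628478) / 7
= 19.152602 / 7 = 2.736086

2.7361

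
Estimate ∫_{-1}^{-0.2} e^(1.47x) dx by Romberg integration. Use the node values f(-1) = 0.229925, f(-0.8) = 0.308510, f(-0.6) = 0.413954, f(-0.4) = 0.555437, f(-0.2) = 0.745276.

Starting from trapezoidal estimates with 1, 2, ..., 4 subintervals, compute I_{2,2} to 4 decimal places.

0.3506

I_{0,0} (trapezoid, 1 panel, h=0.8000): 0.390080
I_{1,0} (trapezoid, 2 panels, h=0.4000): 0.360622
I_{2,0} (trapezoid, 4 panels, h=0.2000): 0.353100
I_{1,1} = 0.360622 + (0.360622 − 0.390080)/3 = 0.350803
I_{2,1} = 0.353100 + (0.353100 − 0.360622)/3 = 0.350593
I_{2,2} = 0.350593 + (0.350593 − 0.350803)/15 = 0.350579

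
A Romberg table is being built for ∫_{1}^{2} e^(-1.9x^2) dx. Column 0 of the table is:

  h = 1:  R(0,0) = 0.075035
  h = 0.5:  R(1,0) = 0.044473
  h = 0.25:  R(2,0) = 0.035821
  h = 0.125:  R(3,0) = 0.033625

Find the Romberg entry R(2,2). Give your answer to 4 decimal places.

Richardson extrapolation on the trapezoidal column (denominator 4−1=3):
R(1,1) = 0.044473 + (0.044473 − 0.075035)/3 = 0.034286
R(2,1) = 0.035821 + (0.035821 − 0.044473)/3 = 0.032937
R(2,2) = 0.032937 + (0.032937 − 0.034286)/15 = 0.032847

0.0328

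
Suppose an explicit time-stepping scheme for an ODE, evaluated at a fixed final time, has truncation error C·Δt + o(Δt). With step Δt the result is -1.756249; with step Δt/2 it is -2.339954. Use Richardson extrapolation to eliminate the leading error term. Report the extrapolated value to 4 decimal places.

-2.9237

Extrapolated value = (2·A(Δt/2) − A(Δt)) / (2 − 1)
= (2·(-2.339954) − (-1.756249)) / 1
= -2.923659 / 1 = -2.923659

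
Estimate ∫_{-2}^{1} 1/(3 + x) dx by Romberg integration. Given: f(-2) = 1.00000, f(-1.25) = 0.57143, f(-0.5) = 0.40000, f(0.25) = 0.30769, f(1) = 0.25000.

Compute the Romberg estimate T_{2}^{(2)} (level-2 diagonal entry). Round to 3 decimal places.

1.389

T_{0}^{(0)} (trapezoid, 1 panel, h=3.0000): 1.87500
T_{1}^{(0)} (trapezoid, 2 panels, h=1.5000): 1.53750
T_{2}^{(0)} (trapezoid, 4 panels, h=0.7500): 1.42809
T_{1}^{(1)} = 1.53750 + (1.53750 − 1.87500)/3 = 1.42500
T_{2}^{(1)} = 1.42809 + (1.42809 − 1.53750)/3 = 1.39162
T_{2}^{(2)} = 1.39162 + (1.39162 − 1.42500)/15 = 1.38939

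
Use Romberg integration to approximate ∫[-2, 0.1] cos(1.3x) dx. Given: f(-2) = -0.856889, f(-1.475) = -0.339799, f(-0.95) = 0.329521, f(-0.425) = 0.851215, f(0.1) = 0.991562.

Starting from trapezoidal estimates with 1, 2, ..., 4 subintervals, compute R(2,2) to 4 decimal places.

0.4961

R(0,0) (trapezoid, 1 panel, h=2.1000): 0.141407
R(1,0) (trapezoid, 2 panels, h=1.0500): 0.416700
R(2,0) (trapezoid, 4 panels, h=0.5250): 0.476844
R(1,1) = 0.416700 + (0.416700 − 0.141407)/3 = 0.508464
R(2,1) = 0.476844 + (0.476844 − 0.416700)/3 = 0.496892
R(2,2) = 0.496892 + (0.496892 − 0.508464)/15 = 0.496121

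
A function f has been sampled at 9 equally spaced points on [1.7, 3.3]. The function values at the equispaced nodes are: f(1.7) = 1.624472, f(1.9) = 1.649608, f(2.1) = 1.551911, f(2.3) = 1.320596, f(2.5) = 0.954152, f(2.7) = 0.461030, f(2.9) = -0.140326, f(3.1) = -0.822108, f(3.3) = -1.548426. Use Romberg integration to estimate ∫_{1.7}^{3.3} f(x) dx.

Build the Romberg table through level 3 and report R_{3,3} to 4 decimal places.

R_{0,0} (trapezoid, 1 panel, h=1.6000): 0.060837
R_{1,0} (trapezoid, 2 panels, h=0.8000): 0.793740
R_{2,0} (trapezoid, 4 panels, h=0.4000): 0.961504
R_{3,0} (trapezoid, 8 panels, h=0.2000): 1.002577
R_{1,1} = 0.793740 + (0.793740 − 0.060837)/3 = 1.038041
R_{2,1} = 0.961504 + (0.961504 − 0.793740)/3 = 1.017425
R_{3,1} = 1.002577 + (1.002577 − 0.961504)/3 = 1.016268
R_{2,2} = 1.017425 + (1.017425 − 1.038041)/15 = 1.016051
R_{3,2} = 1.016268 + (1.016268 − 1.017425)/15 = 1.016191
R_{3,3} = 1.016191 + (1.016191 − 1.016051)/63 = 1.016193

1.0162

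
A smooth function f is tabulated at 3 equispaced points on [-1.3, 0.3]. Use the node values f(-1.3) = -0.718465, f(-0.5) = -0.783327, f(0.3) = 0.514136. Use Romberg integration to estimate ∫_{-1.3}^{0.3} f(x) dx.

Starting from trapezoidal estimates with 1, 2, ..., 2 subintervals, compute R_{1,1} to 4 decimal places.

-0.8900

R_{0,0} (trapezoid, 1 panel, h=1.6000): -0.163463
R_{1,0} (trapezoid, 2 panels, h=0.8000): -0.708393
R_{1,1} = -0.708393 + (-0.708393 − (-0.163463))/3 = -0.890036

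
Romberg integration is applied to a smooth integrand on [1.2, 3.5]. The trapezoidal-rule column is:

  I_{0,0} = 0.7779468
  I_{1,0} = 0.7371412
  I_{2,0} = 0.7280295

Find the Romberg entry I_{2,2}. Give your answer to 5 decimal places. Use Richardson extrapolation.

Richardson extrapolation on the trapezoidal column (denominator 4−1=3):
I_{1,1} = 0.7371412 + (0.7371412 − 0.7779468)/3 = 0.7235393
I_{2,1} = (4·0.7280295 − 0.7371412) / 3 = 0.7249923
I_{2,2} = (16·0.7249923 − 0.7235393) / 15 = 0.7250892

0.72509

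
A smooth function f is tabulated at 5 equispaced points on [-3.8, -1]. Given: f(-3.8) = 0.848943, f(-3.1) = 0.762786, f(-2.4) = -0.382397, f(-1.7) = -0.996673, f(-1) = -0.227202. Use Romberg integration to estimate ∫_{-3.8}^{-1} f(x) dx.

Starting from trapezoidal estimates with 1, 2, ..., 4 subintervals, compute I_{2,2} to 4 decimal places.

-0.2402

I_{0,0} (trapezoid, 1 panel, h=2.8000): 0.870437
I_{1,0} (trapezoid, 2 panels, h=1.4000): -0.100137
I_{2,0} (trapezoid, 4 panels, h=0.7000): -0.213789
I_{1,1} = -0.100137 + (-0.100137 − 0.870437)/3 = -0.423662
I_{2,1} = -0.213789 + (-0.213789 − (-0.100137))/3 = -0.251673
I_{2,2} = -0.251673 + (-0.251673 − (-0.423662))/15 = -0.240207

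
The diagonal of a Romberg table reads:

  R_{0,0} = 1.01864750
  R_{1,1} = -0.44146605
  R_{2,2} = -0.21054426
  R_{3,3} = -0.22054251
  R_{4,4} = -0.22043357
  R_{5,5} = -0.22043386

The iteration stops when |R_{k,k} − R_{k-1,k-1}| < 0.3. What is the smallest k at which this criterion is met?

k = 2

|R_{1,1} − R_{0,0}| = 1.46011355 ≥ 0.3
|R_{2,2} − R_{1,1}| = 0.23092179 < 0.3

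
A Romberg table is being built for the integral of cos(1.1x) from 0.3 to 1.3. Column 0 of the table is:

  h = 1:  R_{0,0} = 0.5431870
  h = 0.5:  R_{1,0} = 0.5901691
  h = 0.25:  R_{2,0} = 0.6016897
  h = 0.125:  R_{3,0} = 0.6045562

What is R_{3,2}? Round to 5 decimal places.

0.60551

Richardson extrapolation on the trapezoidal column (denominator 4−1=3):
R_{2,1} = 0.6016897 + (0.6016897 − 0.5901691)/3 = 0.6055299
R_{3,1} = 0.6045562 + (0.6045562 − 0.6016897)/3 = 0.6055117
R_{3,2} = 0.6055117 + (0.6055117 − 0.6055299)/15 = 0.6055105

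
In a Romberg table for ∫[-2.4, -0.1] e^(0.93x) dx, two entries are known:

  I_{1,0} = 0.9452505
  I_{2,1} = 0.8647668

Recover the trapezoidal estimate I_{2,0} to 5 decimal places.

From I_{2,1} = (4·I_{2,0} − I_{1,0})/3, solve for I_{2,0}:
4·I_{2,0} = 3·0.8647668 + 0.9452505 = 3.5395509
I_{2,0} = 0.8848877

0.88489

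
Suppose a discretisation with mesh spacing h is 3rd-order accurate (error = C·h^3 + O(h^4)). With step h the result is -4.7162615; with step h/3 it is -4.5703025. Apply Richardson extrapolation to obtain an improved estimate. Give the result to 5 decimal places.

Extrapolated value = (27·A(h/3) − A(h)) / (27 − 1)
= (27·(-4.5703025) − (-4.7162615)) / 26
= -118.6819060 / 26 = -4.5646887

-4.56469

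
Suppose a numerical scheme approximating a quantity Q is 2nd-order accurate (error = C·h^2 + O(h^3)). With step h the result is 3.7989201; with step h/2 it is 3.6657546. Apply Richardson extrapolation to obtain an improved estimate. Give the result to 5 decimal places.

3.62137

The leading error scales as h^2; refining by a factor of 2 reduces it by 2^2 = 4.
Extrapolated value = (4·A(h/2) − A(h)) / (4 − 1)
= (4·3.6657546 − 3.7989201) / 3
= 10.8640983 / 3 = 3.6213661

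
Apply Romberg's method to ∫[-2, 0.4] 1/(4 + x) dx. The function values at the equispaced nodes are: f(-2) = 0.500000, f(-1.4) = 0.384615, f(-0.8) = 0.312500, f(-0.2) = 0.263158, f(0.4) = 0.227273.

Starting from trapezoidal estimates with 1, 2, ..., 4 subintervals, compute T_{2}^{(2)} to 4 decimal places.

T_{0}^{(0)} (trapezoid, 1 panel, h=2.4000): 0.872728
T_{1}^{(0)} (trapezoid, 2 panels, h=1.2000): 0.811364
T_{2}^{(0)} (trapezoid, 4 panels, h=0.6000): 0.794346
T_{1}^{(1)} = 0.811364 + (0.811364 − 0.872728)/3 = 0.790909
T_{2}^{(1)} = 0.794346 + (0.794346 − 0.811364)/3 = 0.788673
T_{2}^{(2)} = 0.788673 + (0.788673 − 0.790909)/15 = 0.788524

0.7885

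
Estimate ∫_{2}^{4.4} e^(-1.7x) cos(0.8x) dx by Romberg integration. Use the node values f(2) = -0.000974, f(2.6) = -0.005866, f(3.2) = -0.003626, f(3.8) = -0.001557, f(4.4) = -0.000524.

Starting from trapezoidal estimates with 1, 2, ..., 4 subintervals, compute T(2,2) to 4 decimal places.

T(0,0) (trapezoid, 1 panel, h=2.4000): -0.001798
T(1,0) (trapezoid, 2 panels, h=1.2000): -0.005250
T(2,0) (trapezoid, 4 panels, h=0.6000): -0.007079
T(1,1) = -0.005250 + (-0.005250 − (-0.001798))/3 = -0.006401
T(2,1) = -0.007079 + (-0.007079 − (-0.005250))/3 = -0.007689
T(2,2) = -0.007689 + (-0.007689 − (-0.006401))/15 = -0.007775

-0.0078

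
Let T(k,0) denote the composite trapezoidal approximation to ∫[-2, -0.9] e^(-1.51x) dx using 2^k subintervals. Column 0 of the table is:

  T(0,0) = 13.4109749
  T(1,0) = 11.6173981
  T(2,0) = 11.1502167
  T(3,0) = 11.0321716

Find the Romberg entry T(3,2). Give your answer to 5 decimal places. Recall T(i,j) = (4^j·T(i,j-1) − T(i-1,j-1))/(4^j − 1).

10.99271

Richardson extrapolation on the trapezoidal column (denominator 4−1=3):
T(2,1) = (4·11.1502167 − 11.6173981) / 3 = 10.9944896
T(3,1) = 11.0321716 + (11.0321716 − 11.1502167)/3 = 10.9928232
T(3,2) = (16·10.9928232 − 10.9944896) / 15 = 10.9927121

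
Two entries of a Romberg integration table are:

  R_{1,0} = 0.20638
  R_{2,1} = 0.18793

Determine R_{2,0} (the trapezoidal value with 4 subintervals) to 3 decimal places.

From R_{2,1} = (4·R_{2,0} − R_{1,0})/3, solve for R_{2,0}:
4·R_{2,0} = 3·0.18793 + 0.20638 = 0.77017
R_{2,0} = 0.19254

0.193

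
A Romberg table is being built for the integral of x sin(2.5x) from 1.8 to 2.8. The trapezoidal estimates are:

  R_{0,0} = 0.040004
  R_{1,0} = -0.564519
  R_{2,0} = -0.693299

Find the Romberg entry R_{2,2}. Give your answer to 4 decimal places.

Richardson extrapolation on the trapezoidal column (denominator 4−1=3):
R_{1,1} = -0.564519 + (-0.564519 − 0.040004)/3 = -0.766027
R_{2,1} = -0.693299 + (-0.693299 − (-0.564519))/3 = -0.736226
R_{2,2} = -0.736226 + (-0.736226 − (-0.766027))/15 = -0.734239
(Column j=1 coincides with Simpson's rule on the same nodes.)

-0.7342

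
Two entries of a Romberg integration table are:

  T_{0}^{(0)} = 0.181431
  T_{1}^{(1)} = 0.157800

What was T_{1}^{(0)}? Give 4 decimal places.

From T_{1}^{(1)} = (4·T_{1}^{(0)} − T_{0}^{(0)})/3, solve for T_{1}^{(0)}:
4·T_{1}^{(0)} = 3·0.157800 + 0.181431 = 0.654831
T_{1}^{(0)} = 0.163708

0.1637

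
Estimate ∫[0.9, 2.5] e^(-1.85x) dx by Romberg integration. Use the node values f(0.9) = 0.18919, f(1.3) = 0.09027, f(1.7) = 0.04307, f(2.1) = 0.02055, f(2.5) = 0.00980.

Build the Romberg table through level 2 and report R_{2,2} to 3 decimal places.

0.097

R_{0,0} (trapezoid, 1 panel, h=1.6000): 0.15919
R_{1,0} (trapezoid, 2 panels, h=0.8000): 0.11405
R_{2,0} (trapezoid, 4 panels, h=0.4000): 0.10135
R_{1,1} = 0.11405 + (0.11405 − 0.15919)/3 = 0.09900
R_{2,1} = 0.10135 + (0.10135 − 0.11405)/3 = 0.09712
R_{2,2} = 0.09712 + (0.09712 − 0.09900)/15 = 0.09699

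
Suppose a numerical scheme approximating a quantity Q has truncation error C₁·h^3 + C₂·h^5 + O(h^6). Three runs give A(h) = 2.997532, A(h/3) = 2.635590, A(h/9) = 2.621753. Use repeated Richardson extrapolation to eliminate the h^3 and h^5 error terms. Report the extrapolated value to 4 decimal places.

2.6212

First eliminate the h^3 term (factor 3^3 = 27):
  B₁ = (27·2.635590 − 2.997532)/26 = 2.621669
  B₂ = (27·2.621753 − 2.635590)/26 = 2.621221
Then eliminate the h^5 term (factor 3^5 = 243):
  (243·2.621221 − 2.621669)/242 = 2.621219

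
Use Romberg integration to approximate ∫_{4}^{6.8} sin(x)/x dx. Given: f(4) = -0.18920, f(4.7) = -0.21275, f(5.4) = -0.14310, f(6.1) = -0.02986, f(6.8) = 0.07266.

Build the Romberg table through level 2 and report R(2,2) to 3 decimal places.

-0.320

R(0,0) (trapezoid, 1 panel, h=2.8000): -0.16316
R(1,0) (trapezoid, 2 panels, h=1.4000): -0.28192
R(2,0) (trapezoid, 4 panels, h=0.7000): -0.31079
R(1,1) = -0.28192 + (-0.28192 − (-0.16316))/3 = -0.32151
R(2,1) = -0.31079 + (-0.31079 − (-0.28192))/3 = -0.32041
R(2,2) = -0.32041 + (-0.32041 − (-0.32151))/15 = -0.32034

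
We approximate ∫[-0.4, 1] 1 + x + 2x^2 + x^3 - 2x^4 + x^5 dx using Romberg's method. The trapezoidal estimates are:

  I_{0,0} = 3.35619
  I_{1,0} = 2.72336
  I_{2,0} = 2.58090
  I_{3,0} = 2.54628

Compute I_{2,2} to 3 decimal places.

2.535

Richardson extrapolation on the trapezoidal column (denominator 4−1=3):
I_{1,1} = 2.72336 + (2.72336 − 3.35619)/3 = 2.51242
I_{2,1} = (4·2.58090 − 2.72336) / 3 = 2.53341
I_{2,2} = 2.53341 + (2.53341 − 2.51242)/15 = 2.53481
(Column j=1 coincides with Simpson's rule on the same nodes.)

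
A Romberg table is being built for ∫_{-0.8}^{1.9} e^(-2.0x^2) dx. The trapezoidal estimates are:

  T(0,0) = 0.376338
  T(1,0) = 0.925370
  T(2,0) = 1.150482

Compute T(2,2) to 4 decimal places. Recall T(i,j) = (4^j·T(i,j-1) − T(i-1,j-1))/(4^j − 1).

1.2333

Richardson extrapolation on the trapezoidal column (denominator 4−1=3):
T(1,1) = 0.925370 + (0.925370 − 0.376338)/3 = 1.108381
T(2,1) = 1.150482 + (1.150482 − 0.925370)/3 = 1.225519
T(2,2) = 1.225519 + (1.225519 − 1.108381)/15 = 1.233328
(Column j=1 coincides with Simpson's rule on the same nodes.)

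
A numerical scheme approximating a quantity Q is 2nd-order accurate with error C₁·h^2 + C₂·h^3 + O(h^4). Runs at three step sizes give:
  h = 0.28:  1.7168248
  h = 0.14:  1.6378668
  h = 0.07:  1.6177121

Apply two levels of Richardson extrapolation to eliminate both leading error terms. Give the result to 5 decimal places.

First eliminate the h^2 term (factor 2^2 = 4):
  B₁ = (4·1.6378668 − 1.7168248)/3 = 1.6115475
  B₂ = (4·1.6177121 − 1.6378668)/3 = 1.6109939
Then eliminate the h^3 term (factor 2^3 = 8):
  (8·1.6109939 − 1.6115475)/7 = 1.6109148

1.61091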